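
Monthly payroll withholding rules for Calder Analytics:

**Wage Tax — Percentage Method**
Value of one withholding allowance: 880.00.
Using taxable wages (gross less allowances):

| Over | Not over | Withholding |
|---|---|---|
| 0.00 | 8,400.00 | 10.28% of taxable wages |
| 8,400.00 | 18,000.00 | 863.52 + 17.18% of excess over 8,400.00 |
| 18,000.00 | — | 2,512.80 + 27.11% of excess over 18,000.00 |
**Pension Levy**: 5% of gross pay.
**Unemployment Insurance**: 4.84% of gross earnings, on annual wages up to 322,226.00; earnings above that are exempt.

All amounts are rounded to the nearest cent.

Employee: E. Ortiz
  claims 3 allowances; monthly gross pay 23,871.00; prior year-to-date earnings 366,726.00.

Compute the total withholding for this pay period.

Wage Tax: taxable = 23,871.00 − 3×880.00 = 21,231.00
  2,512.80 + 27.11% × (21,231.00 − 18,000.00) = 2,512.80 + 27.11% × 3,231.00 = 3,388.72
Pension Levy: 5% × 23,871.00 = 1,193.55
Unemployment Insurance: YTD 366,726.00 ≥ cap 322,226.00 → 0.00
Total: 3,388.72 + 1,193.55 + 0.00 = 4,582.27

4,582.27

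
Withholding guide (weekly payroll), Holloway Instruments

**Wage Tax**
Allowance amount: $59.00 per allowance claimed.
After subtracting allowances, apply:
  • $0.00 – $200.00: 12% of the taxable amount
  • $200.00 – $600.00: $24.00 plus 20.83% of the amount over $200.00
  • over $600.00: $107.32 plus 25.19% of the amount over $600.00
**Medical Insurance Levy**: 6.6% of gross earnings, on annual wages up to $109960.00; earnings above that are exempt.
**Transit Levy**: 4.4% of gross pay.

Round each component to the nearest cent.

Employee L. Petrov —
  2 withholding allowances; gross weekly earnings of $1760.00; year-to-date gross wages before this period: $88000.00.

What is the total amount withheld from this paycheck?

$563.40

Wage Tax: taxable = $1760.00 − 2×$59.00 = $1642.00
  $107.32 + 25.19% × ($1642.00 − $600.00) = $107.32 + 25.19% × $1042.00 = $369.80
Medical Insurance Levy: 6.6% × $1760.00 = $116.16
Transit Levy: 4.4% × $1760.00 = $77.44
Total: $369.80 + $116.16 + $77.44 = $563.40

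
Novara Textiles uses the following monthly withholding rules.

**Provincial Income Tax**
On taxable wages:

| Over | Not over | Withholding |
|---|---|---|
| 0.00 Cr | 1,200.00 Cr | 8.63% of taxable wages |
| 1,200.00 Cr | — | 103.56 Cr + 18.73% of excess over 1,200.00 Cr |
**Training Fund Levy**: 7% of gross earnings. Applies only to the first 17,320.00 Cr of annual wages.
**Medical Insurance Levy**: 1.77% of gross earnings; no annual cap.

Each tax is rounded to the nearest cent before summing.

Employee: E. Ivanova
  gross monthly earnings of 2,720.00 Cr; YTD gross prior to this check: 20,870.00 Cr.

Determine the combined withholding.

Provincial Income Tax: taxable = 2,720.00 Cr
  103.56 Cr + 18.73% × (2,720.00 Cr − 1,200.00 Cr) = 103.56 Cr + 18.73% × 1,520.00 Cr = 388.26 Cr
Training Fund Levy: YTD 20,870.00 Cr ≥ cap 17,320.00 Cr → 0.00 Cr
Medical Insurance Levy: 1.77% × 2,720.00 Cr = 48.14 Cr
Total: 388.26 Cr + 0.00 Cr + 48.14 Cr = 436.40 Cr

436.40 Cr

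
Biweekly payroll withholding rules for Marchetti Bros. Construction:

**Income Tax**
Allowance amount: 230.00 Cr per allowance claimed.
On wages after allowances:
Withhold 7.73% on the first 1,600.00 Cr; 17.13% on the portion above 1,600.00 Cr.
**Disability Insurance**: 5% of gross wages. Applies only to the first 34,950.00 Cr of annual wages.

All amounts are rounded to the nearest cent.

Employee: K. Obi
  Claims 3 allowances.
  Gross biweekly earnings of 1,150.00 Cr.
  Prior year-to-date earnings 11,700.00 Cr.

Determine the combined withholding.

Income Tax: taxable = 1,150.00 Cr − 3×230.00 Cr = 460.00 Cr
  7.73% × 460.00 Cr = 35.56 Cr
Disability Insurance: 5% × 1,150.00 Cr = 57.50 Cr
Total: 35.56 Cr + 57.50 Cr = 93.06 Cr

93.06 Cr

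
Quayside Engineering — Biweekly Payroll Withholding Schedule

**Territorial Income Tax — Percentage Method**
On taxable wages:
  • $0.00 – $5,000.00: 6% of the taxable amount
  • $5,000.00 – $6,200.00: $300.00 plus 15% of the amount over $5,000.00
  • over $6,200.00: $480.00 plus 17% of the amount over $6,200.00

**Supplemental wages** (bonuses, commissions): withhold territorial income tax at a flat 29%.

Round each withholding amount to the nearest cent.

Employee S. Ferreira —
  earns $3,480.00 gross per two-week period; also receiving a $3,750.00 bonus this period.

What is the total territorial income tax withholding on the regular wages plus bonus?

$1,296.30

Territorial Income Tax: taxable = $3,480.00
  6% × $3,480.00 = $208.80
Supplemental (29% flat on bonus): 29% × $3,750.00 = $1,087.50
Total territorial income tax: $208.80 + $1,087.50 = $1,296.30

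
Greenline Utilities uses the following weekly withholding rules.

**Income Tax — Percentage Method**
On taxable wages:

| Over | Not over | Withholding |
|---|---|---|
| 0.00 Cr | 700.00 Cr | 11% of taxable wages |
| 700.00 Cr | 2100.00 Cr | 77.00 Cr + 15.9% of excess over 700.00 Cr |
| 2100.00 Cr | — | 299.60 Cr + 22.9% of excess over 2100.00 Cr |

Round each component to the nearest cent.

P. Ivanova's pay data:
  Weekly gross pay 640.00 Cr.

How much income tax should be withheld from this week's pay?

70.40 Cr

Income Tax: taxable = 640.00 Cr
  11% × 640.00 Cr = 70.40 Cr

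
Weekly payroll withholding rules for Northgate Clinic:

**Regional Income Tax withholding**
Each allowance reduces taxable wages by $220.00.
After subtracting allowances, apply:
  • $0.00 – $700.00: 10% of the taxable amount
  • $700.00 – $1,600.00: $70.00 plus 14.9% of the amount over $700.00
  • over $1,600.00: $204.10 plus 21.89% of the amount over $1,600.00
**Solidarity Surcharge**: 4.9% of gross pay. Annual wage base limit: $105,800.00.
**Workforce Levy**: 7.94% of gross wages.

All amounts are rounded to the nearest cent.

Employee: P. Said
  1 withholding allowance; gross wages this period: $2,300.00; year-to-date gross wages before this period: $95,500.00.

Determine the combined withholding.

$604.49

Regional Income Tax: taxable = $2,300.00 − 1×$220.00 = $2,080.00
  $204.10 + 21.89% × ($2,080.00 − $1,600.00) = $204.10 + 21.89% × $480.00 = $309.17
Solidarity Surcharge: 4.9% × $2,300.00 = $112.70
Workforce Levy: 7.94% × $2,300.00 = $182.62
Total: $309.17 + $112.70 + $182.62 = $604.49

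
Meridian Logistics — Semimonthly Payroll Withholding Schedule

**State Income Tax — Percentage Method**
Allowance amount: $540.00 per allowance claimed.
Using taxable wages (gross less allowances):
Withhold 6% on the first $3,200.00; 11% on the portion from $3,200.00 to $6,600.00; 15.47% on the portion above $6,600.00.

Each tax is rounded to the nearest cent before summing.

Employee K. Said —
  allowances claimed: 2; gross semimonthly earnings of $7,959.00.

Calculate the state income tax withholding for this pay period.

State Income Tax: taxable = $7,959.00 − 2×$540.00 = $6,879.00
  $566.00 + 15.47% × ($6,879.00 − $6,600.00) = $566.00 + 15.47% × $279.00 = $609.16

$609.16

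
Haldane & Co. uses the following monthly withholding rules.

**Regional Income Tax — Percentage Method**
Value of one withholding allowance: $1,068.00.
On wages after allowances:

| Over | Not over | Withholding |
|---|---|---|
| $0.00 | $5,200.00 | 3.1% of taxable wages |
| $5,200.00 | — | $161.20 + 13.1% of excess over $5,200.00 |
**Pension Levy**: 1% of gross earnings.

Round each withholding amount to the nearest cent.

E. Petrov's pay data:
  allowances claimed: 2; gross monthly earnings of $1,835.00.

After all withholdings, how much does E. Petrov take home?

Regional Income Tax: taxable = $1,835.00 − 2×$1,068.00 = $-301.00
  Taxable ≤ 0 → $0.00
Pension Levy: 1% × $1,835.00 = $18.35
Total withheld: $0.00 + $18.35 = $18.35
Net pay: $1,835.00 − $18.35 = $1,816.65

$1,816.65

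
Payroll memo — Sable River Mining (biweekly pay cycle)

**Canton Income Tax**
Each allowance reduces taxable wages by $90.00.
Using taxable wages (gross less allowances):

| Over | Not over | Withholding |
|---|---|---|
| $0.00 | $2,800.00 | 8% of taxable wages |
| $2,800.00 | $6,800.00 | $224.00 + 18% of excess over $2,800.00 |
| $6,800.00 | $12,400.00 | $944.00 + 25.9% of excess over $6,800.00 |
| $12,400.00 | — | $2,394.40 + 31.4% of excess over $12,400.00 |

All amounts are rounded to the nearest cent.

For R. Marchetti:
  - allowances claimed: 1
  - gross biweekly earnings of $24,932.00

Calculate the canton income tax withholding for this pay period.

$6,301.19

Canton Income Tax: taxable = $24,932.00 − 1×$90.00 = $24,842.00
  $2,394.40 + 31.4% × ($24,842.00 − $12,400.00) = $2,394.40 + 31.4% × $12,442.00 = $6,301.19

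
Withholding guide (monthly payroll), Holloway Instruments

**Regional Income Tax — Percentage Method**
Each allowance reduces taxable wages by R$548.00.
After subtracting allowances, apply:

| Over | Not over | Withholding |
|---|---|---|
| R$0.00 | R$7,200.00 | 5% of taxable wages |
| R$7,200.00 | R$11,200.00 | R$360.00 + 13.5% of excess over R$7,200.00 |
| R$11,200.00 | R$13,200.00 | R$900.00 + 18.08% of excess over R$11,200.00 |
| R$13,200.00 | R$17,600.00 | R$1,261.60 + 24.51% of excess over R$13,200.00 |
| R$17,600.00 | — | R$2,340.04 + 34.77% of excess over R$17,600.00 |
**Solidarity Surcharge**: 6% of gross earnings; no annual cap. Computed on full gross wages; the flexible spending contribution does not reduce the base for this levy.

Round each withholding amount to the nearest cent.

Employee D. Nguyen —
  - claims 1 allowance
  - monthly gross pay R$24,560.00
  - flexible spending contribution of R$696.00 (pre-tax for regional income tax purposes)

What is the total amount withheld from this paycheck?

Regional Income Tax: taxable = R$24,560.00 − R$696.00 − 1×R$548.00 = R$23,316.00
  R$2,340.04 + 34.77% × (R$23,316.00 − R$17,600.00) = R$2,340.04 + 34.77% × R$5,716.00 = R$4,327.49
Solidarity Surcharge: 6% × R$24,560.00 = R$1,473.60
Total: R$4,327.49 + R$1,473.60 = R$5,801.09

R$5,801.09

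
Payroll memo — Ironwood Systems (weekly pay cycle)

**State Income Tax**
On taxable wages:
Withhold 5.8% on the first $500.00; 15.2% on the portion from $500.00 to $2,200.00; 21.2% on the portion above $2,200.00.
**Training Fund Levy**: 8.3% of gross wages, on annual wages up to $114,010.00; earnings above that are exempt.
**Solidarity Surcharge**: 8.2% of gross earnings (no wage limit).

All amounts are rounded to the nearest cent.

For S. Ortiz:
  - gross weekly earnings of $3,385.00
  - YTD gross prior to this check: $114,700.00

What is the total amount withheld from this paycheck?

State Income Tax: taxable = $3,385.00
  $287.40 + 21.2% × ($3,385.00 − $2,200.00) = $287.40 + 21.2% × $1,185.00 = $538.62
Training Fund Levy: YTD $114,700.00 ≥ cap $114,010.00 → $0.00
Solidarity Surcharge: 8.2% × $3,385.00 = $277.57
Total: $538.62 + $0.00 + $277.57 = $816.19

$816.19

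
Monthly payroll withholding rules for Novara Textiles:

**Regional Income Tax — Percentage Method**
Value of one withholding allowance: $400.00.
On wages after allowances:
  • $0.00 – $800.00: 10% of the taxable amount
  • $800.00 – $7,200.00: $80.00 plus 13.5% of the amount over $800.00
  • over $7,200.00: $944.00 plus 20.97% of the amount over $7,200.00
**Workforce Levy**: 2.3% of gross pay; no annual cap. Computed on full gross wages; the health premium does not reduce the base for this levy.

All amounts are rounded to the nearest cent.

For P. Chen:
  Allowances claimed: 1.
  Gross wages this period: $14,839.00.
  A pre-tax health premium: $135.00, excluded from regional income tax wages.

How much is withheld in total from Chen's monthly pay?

$2,775.01

Regional Income Tax: taxable = $14,839.00 − $135.00 − 1×$400.00 = $14,304.00
  $944.00 + 20.97% × ($14,304.00 − $7,200.00) = $944.00 + 20.97% × $7,104.00 = $2,433.71
Workforce Levy: 2.3% × $14,839.00 = $341.30
Total: $2,433.71 + $341.30 = $2,775.01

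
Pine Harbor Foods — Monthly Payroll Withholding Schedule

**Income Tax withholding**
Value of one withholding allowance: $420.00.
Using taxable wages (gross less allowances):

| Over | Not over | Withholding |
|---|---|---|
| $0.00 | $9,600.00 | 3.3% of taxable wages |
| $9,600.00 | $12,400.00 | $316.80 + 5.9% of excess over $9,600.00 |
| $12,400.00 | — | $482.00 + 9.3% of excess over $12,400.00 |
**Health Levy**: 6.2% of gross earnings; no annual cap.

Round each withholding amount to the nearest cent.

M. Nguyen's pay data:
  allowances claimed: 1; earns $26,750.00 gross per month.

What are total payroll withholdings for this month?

$3,435.99

Income Tax: taxable = $26,750.00 − 1×$420.00 = $26,330.00
  $482.00 + 9.3% × ($26,330.00 − $12,400.00) = $482.00 + 9.3% × $13,930.00 = $1,777.49
Health Levy: 6.2% × $26,750.00 = $1,658.50
Total: $1,777.49 + $1,658.50 = $3,435.99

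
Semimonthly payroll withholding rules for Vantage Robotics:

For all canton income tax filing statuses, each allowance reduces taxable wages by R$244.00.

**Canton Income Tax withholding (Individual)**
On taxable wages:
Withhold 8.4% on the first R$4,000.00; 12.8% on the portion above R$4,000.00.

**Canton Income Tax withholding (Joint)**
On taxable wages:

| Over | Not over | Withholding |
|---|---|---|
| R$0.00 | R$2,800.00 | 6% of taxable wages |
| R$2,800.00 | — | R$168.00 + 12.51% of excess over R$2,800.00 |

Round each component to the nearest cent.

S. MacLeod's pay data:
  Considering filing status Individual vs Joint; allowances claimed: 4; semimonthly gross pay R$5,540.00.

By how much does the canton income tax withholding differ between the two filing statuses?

Canton Income Tax (Individual): taxable = R$5,540.00 − 4×R$244.00 = R$4,564.00
  R$336.00 + 12.8% × (R$4,564.00 − R$4,000.00) = R$336.00 + 12.8% × R$564.00 = R$408.19
Canton Income Tax (Joint): taxable = R$5,540.00 − 4×R$244.00 = R$4,564.00
  R$168.00 + 12.51% × (R$4,564.00 − R$2,800.00) = R$168.00 + 12.51% × R$1,764.00 = R$388.68
Difference: |R$408.19 − R$388.68| = R$19.51 (higher under Individual)

R$19.51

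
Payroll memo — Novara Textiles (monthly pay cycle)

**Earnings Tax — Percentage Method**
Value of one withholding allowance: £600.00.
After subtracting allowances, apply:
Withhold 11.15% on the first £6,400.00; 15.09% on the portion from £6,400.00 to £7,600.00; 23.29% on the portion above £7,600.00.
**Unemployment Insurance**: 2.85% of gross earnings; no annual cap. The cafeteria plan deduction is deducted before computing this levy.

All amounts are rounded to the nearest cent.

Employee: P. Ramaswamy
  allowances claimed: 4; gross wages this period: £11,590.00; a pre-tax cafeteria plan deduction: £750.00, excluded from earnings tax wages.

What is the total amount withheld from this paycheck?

Earnings Tax: taxable = £11,590.00 − £750.00 − 4×£600.00 = £8,440.00
  £894.68 + 23.29% × (£8,440.00 − £7,600.00) = £894.68 + 23.29% × £840.00 = £1,090.32
Unemployment Insurance: 2.85% × £10,840.00 = £308.94
Total: £1,090.32 + £308.94 = £1,399.26

£1,399.26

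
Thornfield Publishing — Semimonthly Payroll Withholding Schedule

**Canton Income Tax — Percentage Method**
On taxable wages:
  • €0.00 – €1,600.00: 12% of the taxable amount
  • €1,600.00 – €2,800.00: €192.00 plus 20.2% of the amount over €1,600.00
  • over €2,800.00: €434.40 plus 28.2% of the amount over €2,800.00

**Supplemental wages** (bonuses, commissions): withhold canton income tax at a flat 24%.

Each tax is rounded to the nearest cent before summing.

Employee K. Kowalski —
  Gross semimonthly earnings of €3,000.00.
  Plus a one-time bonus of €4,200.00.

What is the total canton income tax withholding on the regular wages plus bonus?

€1,498.80

Canton Income Tax: taxable = €3,000.00
  €434.40 + 28.2% × (€3,000.00 − €2,800.00) = €434.40 + 28.2% × €200.00 = €490.80
Supplemental (24% flat on bonus): 24% × €4,200.00 = €1,008.00
Total canton income tax: €490.80 + €1,008.00 = €1,498.80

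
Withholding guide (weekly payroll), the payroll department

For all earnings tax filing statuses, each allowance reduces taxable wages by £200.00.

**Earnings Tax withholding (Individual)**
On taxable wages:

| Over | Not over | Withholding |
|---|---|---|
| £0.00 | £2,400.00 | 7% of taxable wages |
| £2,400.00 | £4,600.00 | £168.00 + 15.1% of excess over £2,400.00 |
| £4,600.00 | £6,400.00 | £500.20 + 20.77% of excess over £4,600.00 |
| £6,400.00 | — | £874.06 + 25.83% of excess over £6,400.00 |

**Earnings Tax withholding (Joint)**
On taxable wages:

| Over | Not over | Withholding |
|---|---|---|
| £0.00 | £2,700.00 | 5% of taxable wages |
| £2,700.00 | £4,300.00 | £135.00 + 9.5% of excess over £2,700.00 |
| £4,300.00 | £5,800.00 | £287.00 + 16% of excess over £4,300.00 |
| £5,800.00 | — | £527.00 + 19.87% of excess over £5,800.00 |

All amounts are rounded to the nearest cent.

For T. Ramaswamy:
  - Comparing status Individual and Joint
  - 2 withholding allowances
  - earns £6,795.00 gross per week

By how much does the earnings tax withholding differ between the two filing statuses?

£227.79

Earnings Tax (Individual): taxable = £6,795.00 − 2×£200.00 = £6,395.00
  £500.20 + 20.77% × (£6,395.00 − £4,600.00) = £500.20 + 20.77% × £1,795.00 = £873.02
Earnings Tax (Joint): taxable = £6,795.00 − 2×£200.00 = £6,395.00
  £527.00 + 19.87% × (£6,395.00 − £5,800.00) = £527.00 + 19.87% × £595.00 = £645.23
Difference: |£873.02 − £645.23| = £227.79 (higher under Individual)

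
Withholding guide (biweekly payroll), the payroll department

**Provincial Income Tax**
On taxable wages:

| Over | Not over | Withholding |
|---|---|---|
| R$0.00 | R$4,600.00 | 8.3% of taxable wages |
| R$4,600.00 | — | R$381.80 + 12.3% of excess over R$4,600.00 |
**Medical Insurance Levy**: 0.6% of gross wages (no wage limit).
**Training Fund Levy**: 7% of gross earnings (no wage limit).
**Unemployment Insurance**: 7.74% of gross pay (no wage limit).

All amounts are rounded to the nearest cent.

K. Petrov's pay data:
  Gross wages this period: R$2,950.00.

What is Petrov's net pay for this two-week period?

R$2,252.62

Provincial Income Tax: taxable = R$2,950.00
  8.3% × R$2,950.00 = R$244.85
Medical Insurance Levy: 0.6% × R$2,950.00 = R$17.70
Training Fund Levy: 7% × R$2,950.00 = R$206.50
Unemployment Insurance: 7.74% × R$2,950.00 = R$228.33
Total withheld: R$244.85 + R$17.70 + R$206.50 + R$228.33 = R$697.38
Net pay: R$2,950.00 − R$697.38 = R$2,252.62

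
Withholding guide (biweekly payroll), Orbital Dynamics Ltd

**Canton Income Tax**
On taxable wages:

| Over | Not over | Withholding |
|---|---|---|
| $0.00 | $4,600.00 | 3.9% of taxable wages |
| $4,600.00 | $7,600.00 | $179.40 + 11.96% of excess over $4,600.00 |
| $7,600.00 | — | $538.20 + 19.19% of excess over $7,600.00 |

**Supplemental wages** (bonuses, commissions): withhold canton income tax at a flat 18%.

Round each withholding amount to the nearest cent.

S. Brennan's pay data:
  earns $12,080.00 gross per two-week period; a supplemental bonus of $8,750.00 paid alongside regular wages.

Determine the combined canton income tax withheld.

Canton Income Tax: taxable = $12,080.00
  $538.20 + 19.19% × ($12,080.00 − $7,600.00) = $538.20 + 19.19% × $4,480.00 = $1,397.91
Supplemental (18% flat on bonus): 18% × $8,750.00 = $1,575.00
Total canton income tax: $1,397.91 + $1,575.00 = $2,972.91

$2,972.91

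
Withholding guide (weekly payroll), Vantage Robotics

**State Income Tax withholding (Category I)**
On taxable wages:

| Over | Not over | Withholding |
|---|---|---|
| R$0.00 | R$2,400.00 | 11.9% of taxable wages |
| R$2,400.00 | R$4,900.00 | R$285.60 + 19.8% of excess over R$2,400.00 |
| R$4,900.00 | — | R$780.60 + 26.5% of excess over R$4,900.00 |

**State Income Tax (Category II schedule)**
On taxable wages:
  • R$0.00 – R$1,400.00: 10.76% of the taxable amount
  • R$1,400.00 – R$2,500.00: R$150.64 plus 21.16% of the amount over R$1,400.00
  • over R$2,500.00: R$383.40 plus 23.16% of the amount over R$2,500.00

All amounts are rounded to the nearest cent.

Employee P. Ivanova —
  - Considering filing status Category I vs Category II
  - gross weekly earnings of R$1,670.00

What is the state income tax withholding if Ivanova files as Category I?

State Income Tax (Category I): taxable = R$1,670.00
  11.9% × R$1,670.00 = R$198.73

R$198.73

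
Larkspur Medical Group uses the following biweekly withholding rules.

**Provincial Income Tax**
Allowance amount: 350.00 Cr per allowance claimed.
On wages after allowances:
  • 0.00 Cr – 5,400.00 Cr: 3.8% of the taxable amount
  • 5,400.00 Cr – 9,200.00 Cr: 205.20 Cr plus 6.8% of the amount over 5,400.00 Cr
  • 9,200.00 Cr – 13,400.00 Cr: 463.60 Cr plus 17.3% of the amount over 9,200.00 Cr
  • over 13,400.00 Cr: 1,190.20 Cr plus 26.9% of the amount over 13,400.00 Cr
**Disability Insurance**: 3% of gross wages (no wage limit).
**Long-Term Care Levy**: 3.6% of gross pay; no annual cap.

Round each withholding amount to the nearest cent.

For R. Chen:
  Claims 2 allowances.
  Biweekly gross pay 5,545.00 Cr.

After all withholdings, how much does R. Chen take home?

Provincial Income Tax: taxable = 5,545.00 Cr − 2×350.00 Cr = 4,845.00 Cr
  3.8% × 4,845.00 Cr = 184.11 Cr
Disability Insurance: 3% × 5,545.00 Cr = 166.35 Cr
Long-Term Care Levy: 3.6% × 5,545.00 Cr = 199.62 Cr
Total withheld: 184.11 Cr + 166.35 Cr + 199.62 Cr = 550.08 Cr
Net pay: 5,545.00 Cr − 550.08 Cr = 4,994.92 Cr

4,994.92 Cr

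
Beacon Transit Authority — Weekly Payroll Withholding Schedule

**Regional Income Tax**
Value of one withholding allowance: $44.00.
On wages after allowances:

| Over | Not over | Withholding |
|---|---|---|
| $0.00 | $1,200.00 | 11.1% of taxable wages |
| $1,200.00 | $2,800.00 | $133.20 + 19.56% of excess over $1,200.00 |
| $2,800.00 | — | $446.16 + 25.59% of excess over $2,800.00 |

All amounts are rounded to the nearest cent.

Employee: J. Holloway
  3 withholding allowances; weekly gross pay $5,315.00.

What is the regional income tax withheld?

Regional Income Tax: taxable = $5,315.00 − 3×$44.00 = $5,183.00
  $446.16 + 25.59% × ($5,183.00 − $2,800.00) = $446.16 + 25.59% × $2,383.00 = $1,055.97

$1,055.97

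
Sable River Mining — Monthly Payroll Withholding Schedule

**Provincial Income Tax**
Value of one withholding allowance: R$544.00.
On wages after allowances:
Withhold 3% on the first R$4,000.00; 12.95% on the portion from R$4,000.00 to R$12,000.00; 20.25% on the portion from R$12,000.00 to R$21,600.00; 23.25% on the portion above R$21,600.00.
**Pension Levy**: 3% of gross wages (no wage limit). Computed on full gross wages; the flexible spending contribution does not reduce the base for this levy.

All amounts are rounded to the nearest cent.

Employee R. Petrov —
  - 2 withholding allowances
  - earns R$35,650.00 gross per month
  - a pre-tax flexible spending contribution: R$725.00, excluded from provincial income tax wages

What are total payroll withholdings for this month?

R$7,014.60

Provincial Income Tax: taxable = R$35,650.00 − R$725.00 − 2×R$544.00 = R$33,837.00
  R$3,100.00 + 23.25% × (R$33,837.00 − R$21,600.00) = R$3,100.00 + 23.25% × R$12,237.00 = R$5,945.10
Pension Levy: 3% × R$35,650.00 = R$1,069.50
Total: R$5,945.10 + R$1,069.50 = R$7,014.60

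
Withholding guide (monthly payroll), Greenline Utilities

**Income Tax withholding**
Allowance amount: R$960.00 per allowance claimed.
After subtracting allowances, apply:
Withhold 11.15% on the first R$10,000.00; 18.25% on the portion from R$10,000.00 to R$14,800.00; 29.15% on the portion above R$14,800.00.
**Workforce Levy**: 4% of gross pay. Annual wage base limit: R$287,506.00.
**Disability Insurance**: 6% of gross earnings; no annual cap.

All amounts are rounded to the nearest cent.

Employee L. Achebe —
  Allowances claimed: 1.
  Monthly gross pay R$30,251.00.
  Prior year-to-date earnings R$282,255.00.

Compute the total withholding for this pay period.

R$8,240.23

Income Tax: taxable = R$30,251.00 − 1×R$960.00 = R$29,291.00
  R$1,991.00 + 29.15% × (R$29,291.00 − R$14,800.00) = R$1,991.00 + 29.15% × R$14,491.00 = R$6,215.13
Workforce Levy: cap R$287,506.00 − YTD R$282,255.00 = R$5,251.00 subject; 4% × R$5,251.00 = R$210.04
Disability Insurance: 6% × R$30,251.00 = R$1,815.06
Total: R$6,215.13 + R$210.04 + R$1,815.06 = R$8,240.23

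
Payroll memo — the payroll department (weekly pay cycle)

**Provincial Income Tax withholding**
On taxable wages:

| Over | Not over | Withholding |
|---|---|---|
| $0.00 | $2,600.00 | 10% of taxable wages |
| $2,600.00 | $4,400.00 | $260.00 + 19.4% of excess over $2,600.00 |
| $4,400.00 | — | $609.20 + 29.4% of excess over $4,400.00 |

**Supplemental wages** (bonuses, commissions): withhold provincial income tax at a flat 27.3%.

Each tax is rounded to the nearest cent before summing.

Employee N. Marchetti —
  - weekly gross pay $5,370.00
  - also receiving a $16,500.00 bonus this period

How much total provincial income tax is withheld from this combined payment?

Provincial Income Tax: taxable = $5,370.00
  $609.20 + 29.4% × ($5,370.00 − $4,400.00) = $609.20 + 29.4% × $970.00 = $894.38
Supplemental (27.3% flat on bonus): 27.3% × $16,500.00 = $4,504.50
Total provincial income tax: $894.38 + $4,504.50 = $5,398.88

$5,398.88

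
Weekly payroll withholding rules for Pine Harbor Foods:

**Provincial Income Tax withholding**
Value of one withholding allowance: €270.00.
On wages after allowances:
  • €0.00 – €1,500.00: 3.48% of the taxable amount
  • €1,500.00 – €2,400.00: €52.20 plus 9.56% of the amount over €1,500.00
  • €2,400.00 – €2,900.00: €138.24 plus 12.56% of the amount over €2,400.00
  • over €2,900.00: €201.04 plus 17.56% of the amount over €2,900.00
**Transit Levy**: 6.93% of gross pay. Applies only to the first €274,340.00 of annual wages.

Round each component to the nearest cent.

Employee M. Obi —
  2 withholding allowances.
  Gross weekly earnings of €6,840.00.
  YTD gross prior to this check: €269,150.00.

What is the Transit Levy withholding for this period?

€359.67

Transit Levy: cap €274,340.00 − YTD €269,150.00 = €5,190.00 subject; 6.93% × €5,190.00 = €359.67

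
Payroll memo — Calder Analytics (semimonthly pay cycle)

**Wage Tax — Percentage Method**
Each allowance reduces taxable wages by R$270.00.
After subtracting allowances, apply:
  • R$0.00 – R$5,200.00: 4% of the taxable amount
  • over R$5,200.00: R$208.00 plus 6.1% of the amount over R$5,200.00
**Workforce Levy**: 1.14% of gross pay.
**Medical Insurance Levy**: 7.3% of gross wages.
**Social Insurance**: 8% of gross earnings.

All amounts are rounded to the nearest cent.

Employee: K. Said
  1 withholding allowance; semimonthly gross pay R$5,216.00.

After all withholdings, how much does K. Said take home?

R$4,160.65

Wage Tax: taxable = R$5,216.00 − 1×R$270.00 = R$4,946.00
  4% × R$4,946.00 = R$197.84
Workforce Levy: 1.14% × R$5,216.00 = R$59.46
Medical Insurance Levy: 7.3% × R$5,216.00 = R$380.77
Social Insurance: 8% × R$5,216.00 = R$417.28
Total withheld: R$197.84 + R$59.46 + R$380.77 + R$417.28 = R$1,055.35
Net pay: R$5,216.00 − R$1,055.35 = R$4,160.65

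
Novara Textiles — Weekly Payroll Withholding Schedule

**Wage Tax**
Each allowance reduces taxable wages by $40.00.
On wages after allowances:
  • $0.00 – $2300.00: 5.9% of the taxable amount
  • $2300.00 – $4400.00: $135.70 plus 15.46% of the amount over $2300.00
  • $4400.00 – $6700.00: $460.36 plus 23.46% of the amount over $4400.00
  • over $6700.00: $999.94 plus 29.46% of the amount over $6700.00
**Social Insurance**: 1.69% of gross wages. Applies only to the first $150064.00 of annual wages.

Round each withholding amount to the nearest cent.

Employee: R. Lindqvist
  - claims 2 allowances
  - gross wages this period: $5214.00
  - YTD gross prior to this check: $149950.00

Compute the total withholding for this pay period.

Wage Tax: taxable = $5214.00 − 2×$40.00 = $5134.00
  $460.36 + 23.46% × ($5134.00 − $4400.00) = $460.36 + 23.46% × $734.00 = $632.56
Social Insurance: cap $150064.00 − YTD $149950.00 = $114.00 subject; 1.69% × $114.00 = $1.93
Total: $632.56 + $1.93 = $634.49

$634.49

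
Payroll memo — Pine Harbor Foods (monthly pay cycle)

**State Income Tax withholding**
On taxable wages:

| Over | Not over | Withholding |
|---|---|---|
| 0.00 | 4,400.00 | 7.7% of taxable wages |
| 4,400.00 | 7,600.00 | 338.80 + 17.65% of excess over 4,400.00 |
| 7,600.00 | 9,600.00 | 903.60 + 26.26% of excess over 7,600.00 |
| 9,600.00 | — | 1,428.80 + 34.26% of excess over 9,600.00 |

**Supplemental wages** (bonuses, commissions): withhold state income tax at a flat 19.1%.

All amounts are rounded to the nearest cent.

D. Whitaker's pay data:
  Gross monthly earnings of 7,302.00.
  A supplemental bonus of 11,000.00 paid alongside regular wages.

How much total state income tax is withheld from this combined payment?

2,952.00

State Income Tax: taxable = 7,302.00
  338.80 + 17.65% × (7,302.00 − 4,400.00) = 338.80 + 17.65% × 2,902.00 = 851.00
Supplemental (19.1% flat on bonus): 19.1% × 11,000.00 = 2,101.00
Total state income tax: 851.00 + 2,101.00 = 2,952.00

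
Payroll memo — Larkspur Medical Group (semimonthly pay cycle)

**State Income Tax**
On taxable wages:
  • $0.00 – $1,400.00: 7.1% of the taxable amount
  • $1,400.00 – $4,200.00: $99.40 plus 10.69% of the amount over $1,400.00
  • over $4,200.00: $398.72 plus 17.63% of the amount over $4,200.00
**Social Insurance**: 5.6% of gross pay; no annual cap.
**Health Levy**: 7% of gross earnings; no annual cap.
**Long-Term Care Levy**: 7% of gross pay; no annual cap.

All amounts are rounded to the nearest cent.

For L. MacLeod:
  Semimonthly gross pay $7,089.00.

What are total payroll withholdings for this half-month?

State Income Tax: taxable = $7,089.00
  $398.72 + 17.63% × ($7,089.00 − $4,200.00) = $398.72 + 17.63% × $2,889.00 = $908.05
Social Insurance: 5.6% × $7,089.00 = $396.98
Health Levy: 7% × $7,089.00 = $496.23
Long-Term Care Levy: 7% × $7,089.00 = $496.23
Total: $908.05 + $396.98 + $496.23 + $496.23 = $2,297.49

$2,297.49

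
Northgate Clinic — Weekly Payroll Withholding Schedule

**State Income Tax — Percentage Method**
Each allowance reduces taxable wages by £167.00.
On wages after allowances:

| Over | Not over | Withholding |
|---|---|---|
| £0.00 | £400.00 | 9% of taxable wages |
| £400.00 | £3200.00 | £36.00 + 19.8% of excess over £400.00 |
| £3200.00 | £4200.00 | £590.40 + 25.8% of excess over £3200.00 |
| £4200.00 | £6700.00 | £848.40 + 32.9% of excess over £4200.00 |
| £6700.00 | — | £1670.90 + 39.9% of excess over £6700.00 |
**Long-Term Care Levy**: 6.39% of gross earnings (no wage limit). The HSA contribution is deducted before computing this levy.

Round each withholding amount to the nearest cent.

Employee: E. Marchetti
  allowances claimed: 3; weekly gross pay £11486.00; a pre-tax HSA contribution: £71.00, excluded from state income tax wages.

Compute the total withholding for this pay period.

State Income Tax: taxable = £11486.00 − £71.00 − 3×£167.00 = £10914.00
  £1670.90 + 39.9% × (£10914.00 − £6700.00) = £1670.90 + 39.9% × £4214.00 = £3352.29
Long-Term Care Levy: 6.39% × £11415.00 = £729.42
Total: £3352.29 + £729.42 = £4081.71

£4081.71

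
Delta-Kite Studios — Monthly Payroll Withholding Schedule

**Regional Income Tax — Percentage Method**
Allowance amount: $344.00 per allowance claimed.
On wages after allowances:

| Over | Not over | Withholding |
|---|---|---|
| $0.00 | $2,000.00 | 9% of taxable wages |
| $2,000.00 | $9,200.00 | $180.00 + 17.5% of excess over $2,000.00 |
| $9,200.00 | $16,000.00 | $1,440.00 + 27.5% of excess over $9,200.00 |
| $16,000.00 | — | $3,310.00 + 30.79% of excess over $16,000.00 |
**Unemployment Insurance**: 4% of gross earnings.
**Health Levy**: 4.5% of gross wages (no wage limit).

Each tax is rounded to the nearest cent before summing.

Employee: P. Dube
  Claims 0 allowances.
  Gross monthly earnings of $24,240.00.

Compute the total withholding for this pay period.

Regional Income Tax: taxable = $24,240.00
  $3,310.00 + 30.79% × ($24,240.00 − $16,000.00) = $3,310.00 + 30.79% × $8,240.00 = $5,847.10
Unemployment Insurance: 4% × $24,240.00 = $969.60
Health Levy: 4.5% × $24,240.00 = $1,090.80
Total: $5,847.10 + $969.60 + $1,090.80 = $7,907.50

$7,907.50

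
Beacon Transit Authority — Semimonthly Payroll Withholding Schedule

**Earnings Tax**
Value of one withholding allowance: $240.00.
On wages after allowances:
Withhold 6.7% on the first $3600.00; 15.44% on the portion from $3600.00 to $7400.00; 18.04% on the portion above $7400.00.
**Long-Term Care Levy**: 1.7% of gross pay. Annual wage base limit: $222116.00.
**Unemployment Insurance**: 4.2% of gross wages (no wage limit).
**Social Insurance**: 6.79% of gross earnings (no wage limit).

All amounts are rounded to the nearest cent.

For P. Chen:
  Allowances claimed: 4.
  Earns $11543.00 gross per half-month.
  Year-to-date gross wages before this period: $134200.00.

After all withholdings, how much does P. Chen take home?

Earnings Tax: taxable = $11543.00 − 4×$240.00 = $10583.00
  $827.92 + 18.04% × ($10583.00 − $7400.00) = $827.92 + 18.04% × $3183.00 = $1402.13
Long-Term Care Levy: 1.7% × $11543.00 = $196.23
Unemployment Insurance: 4.2% × $11543.00 = $484.81
Social Insurance: 6.79% × $11543.00 = $783.77
Total withheld: $1402.13 + $196.23 + $484.81 + $783.77 = $2866.94
Net pay: $11543.00 − $2866.94 = $8676.06

$8676.06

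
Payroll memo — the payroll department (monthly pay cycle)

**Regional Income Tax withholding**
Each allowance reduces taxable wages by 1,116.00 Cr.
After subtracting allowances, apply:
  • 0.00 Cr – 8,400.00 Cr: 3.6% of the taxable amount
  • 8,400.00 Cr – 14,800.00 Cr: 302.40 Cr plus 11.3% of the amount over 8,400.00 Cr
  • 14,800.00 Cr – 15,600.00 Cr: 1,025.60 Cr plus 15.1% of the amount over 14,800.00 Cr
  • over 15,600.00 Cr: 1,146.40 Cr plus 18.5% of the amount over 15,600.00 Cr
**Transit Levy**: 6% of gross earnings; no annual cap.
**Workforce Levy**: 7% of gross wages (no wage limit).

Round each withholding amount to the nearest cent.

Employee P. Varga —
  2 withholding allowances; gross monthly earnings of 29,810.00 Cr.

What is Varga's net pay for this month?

22,572.37 Cr

Regional Income Tax: taxable = 29,810.00 Cr − 2×1,116.00 Cr = 27,578.00 Cr
  1,146.40 Cr + 18.5% × (27,578.00 Cr − 15,600.00 Cr) = 1,146.40 Cr + 18.5% × 11,978.00 Cr = 3,362.33 Cr
Transit Levy: 6% × 29,810.00 Cr = 1,788.60 Cr
Workforce Levy: 7% × 29,810.00 Cr = 2,086.70 Cr
Total withheld: 3,362.33 Cr + 1,788.60 Cr + 2,086.70 Cr = 7,237.63 Cr
Net pay: 29,810.00 Cr − 7,237.63 Cr = 22,572.37 Cr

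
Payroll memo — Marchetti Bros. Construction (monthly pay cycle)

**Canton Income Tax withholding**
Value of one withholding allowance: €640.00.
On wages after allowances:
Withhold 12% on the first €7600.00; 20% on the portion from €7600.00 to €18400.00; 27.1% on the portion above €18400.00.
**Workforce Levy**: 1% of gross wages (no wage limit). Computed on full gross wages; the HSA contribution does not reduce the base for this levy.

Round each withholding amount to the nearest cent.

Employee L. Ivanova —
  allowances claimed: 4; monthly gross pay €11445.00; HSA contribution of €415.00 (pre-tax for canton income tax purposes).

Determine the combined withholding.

€1200.45

Canton Income Tax: taxable = €11445.00 − €415.00 − 4×€640.00 = €8470.00
  €912.00 + 20% × (€8470.00 − €7600.00) = €912.00 + 20% × €870.00 = €1086.00
Workforce Levy: 1% × €11445.00 = €114.45
Total: €1086.00 + €114.45 = €1200.45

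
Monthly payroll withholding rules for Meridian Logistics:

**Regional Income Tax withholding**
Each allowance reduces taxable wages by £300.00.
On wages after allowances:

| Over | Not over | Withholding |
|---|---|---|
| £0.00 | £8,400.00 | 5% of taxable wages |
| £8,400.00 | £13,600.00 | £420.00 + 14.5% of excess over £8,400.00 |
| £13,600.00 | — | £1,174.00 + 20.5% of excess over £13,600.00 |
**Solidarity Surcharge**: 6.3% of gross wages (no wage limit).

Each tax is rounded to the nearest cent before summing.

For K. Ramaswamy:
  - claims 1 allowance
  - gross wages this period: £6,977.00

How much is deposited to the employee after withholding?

£6,203.60

Regional Income Tax: taxable = £6,977.00 − 1×£300.00 = £6,677.00
  5% × £6,677.00 = £333.85
Solidarity Surcharge: 6.3% × £6,977.00 = £439.55
Total withheld: £333.85 + £439.55 = £773.40
Net pay: £6,977.00 − £773.40 = £6,203.60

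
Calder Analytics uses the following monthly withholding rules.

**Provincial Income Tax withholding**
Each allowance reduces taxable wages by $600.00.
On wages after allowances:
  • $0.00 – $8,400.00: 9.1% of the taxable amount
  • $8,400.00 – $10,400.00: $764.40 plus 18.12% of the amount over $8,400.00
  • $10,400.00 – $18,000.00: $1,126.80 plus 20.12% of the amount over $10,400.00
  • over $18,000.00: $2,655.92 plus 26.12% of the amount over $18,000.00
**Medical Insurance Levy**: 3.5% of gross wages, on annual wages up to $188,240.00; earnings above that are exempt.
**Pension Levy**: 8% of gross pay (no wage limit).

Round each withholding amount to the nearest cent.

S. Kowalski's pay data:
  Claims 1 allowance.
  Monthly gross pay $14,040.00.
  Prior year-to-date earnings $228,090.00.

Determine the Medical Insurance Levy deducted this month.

Medical Insurance Levy: YTD $228,090.00 ≥ cap $188,240.00 → $0.00

$0.00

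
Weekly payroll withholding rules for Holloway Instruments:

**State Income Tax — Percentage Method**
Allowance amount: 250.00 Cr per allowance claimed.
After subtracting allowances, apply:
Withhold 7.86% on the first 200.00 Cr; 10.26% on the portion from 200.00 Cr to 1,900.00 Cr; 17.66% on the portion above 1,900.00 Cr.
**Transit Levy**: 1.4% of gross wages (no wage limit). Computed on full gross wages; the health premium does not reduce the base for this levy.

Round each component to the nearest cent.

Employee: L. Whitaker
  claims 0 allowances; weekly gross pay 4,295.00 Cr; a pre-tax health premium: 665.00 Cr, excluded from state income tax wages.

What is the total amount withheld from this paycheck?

State Income Tax: taxable = 4,295.00 Cr − 665.00 Cr = 3,630.00 Cr
  190.14 Cr + 17.66% × (3,630.00 Cr − 1,900.00 Cr) = 190.14 Cr + 17.66% × 1,730.00 Cr = 495.66 Cr
Transit Levy: 1.4% × 4,295.00 Cr = 60.13 Cr
Total: 495.66 Cr + 60.13 Cr = 555.79 Cr

555.79 Cr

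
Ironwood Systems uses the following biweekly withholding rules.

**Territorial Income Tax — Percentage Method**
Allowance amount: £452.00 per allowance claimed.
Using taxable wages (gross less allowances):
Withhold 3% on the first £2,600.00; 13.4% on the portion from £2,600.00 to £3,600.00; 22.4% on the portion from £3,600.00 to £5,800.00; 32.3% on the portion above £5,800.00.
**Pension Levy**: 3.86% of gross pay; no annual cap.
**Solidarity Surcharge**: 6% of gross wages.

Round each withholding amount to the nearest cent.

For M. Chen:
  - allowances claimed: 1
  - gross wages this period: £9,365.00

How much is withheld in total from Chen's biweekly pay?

£2,633.69

Territorial Income Tax: taxable = £9,365.00 − 1×£452.00 = £8,913.00
  £704.80 + 32.3% × (£8,913.00 − £5,800.00) = £704.80 + 32.3% × £3,113.00 = £1,710.30
Pension Levy: 3.86% × £9,365.00 = £361.49
Solidarity Surcharge: 6% × £9,365.00 = £561.90
Total: £1,710.30 + £361.49 + £561.90 = £2,633.69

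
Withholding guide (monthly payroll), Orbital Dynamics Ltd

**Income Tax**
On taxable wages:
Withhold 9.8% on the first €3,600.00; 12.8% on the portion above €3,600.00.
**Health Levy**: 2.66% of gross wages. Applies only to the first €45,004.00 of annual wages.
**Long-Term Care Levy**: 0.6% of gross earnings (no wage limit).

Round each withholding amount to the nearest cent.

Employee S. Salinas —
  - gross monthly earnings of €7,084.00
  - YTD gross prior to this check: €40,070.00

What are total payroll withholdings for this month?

€972.49

Income Tax: taxable = €7,084.00
  €352.80 + 12.8% × (€7,084.00 − €3,600.00) = €352.80 + 12.8% × €3,484.00 = €798.75
Health Levy: cap €45,004.00 − YTD €40,070.00 = €4,934.00 subject; 2.66% × €4,934.00 = €131.24
Long-Term Care Levy: 0.6% × €7,084.00 = €42.50
Total: €798.75 + €131.24 + €42.50 = €972.49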